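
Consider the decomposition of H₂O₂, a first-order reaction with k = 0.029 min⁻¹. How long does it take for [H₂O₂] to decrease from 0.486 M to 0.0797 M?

62.34 min

Step 1: For first-order: t = ln([H₂O₂]₀/[H₂O₂])/k
Step 2: t = ln(0.486/0.0797)/0.029
Step 3: t = ln(6.098)/0.029
Step 4: t = 1.808/0.029 = 62.34 min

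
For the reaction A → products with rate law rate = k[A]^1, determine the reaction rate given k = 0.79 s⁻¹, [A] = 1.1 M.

0.869 M/s

Step 1: Identify the rate law: rate = k[A]^1
Step 2: Substitute values: rate = 0.79 × (1.1)^1
Step 3: Calculate: rate = 0.79 × 1.1 = 0.869 M/s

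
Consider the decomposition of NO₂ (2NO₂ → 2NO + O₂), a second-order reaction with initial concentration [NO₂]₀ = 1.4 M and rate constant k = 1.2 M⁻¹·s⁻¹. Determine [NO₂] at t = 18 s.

0.04481 M

Step 1: For a second-order reaction: 1/[NO₂] = 1/[NO₂]₀ + kt
Step 2: 1/[NO₂] = 1/1.4 + 1.2 × 18
Step 3: 1/[NO₂] = 0.7143 + 21.6 = 22.31
Step 4: [NO₂] = 1/22.31 = 0.04481 M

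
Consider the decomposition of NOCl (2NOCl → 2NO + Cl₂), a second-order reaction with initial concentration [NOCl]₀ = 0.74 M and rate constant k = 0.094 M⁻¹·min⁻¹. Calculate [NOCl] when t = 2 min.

0.6496 M

Step 1: For a second-order reaction: 1/[NOCl] = 1/[NOCl]₀ + kt
Step 2: 1/[NOCl] = 1/0.74 + 0.094 × 2
Step 3: 1/[NOCl] = 1.351 + 0.188 = 1.539
Step 4: [NOCl] = 1/1.539 = 0.6496 M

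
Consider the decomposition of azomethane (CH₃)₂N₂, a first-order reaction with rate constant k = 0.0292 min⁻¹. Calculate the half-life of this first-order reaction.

23.74 min

Step 1: For a first-order reaction, t₁/₂ = ln(2)/k
Step 2: t₁/₂ = ln(2)/0.0292
Step 3: t₁/₂ = 0.6931/0.0292 = 23.74 min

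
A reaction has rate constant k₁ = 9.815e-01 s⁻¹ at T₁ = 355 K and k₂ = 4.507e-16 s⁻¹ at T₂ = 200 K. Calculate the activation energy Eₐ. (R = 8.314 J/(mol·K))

134.5 kJ/mol

Step 1: Use the two-temperature Arrhenius form: ln(k₂/k₁) = -Eₐ/R × (1/T₂ - 1/T₁)
Step 2: ln(k₂/k₁) = ln(4.507e-16/9.815e-01) = ln(4.59195e-16) = -35.3171
Step 3: 1/T₂ - 1/T₁ = 1/200 - 1/355 = 2.183099e-03 K⁻¹
Step 4: Eₐ = -R × ln(k₂/k₁) / (1/T₂ - 1/T₁) = -8.314 × -35.3171 / 2.183099e-03
Step 5: Eₐ = 1.3450e+05 J/mol = 134.5 kJ/mol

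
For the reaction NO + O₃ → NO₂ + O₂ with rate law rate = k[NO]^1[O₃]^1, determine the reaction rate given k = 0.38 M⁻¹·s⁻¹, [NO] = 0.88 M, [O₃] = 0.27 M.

0.09029 M/s

Step 1: The rate law is rate = k[NO]^1[O₃]^1
Step 2: Substitute: rate = 0.38 × (0.88)^1 × (0.27)^1
Step 3: rate = 0.38 × 0.88 × 0.27 = 0.090288 M/s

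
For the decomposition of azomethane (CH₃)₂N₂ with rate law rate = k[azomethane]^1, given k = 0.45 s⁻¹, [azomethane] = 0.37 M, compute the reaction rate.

0.1665 M/s

Step 1: Identify the rate law: rate = k[azomethane]^1
Step 2: Substitute values: rate = 0.45 × (0.37)^1
Step 3: Calculate: rate = 0.45 × 0.37 = 0.1665 M/s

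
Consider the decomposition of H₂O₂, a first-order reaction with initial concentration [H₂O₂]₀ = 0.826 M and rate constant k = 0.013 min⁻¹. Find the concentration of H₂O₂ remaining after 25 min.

0.5968 M

Step 1: For a first-order reaction: [H₂O₂] = [H₂O₂]₀ × e^(-kt)
Step 2: [H₂O₂] = 0.826 × e^(-0.013 × 25)
Step 3: [H₂O₂] = 0.826 × e^(-0.325)
Step 4: [H₂O₂] = 0.826 × 0.722527 = 0.5968 M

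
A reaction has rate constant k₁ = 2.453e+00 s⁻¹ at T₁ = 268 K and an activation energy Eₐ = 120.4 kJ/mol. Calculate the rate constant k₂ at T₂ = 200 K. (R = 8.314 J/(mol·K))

2.575e-08 s⁻¹

Step 1: Use the two-temperature Arrhenius form: ln(k₂/k₁) = -Eₐ/R × (1/T₂ - 1/T₁)
Step 2: Convert Eₐ to J/mol: 120.4 kJ/mol = 120400 J/mol
Step 3: 1/T₂ - 1/T₁ = 1/200 - 1/268 = 1.268657e-03 K⁻¹
Step 4: ln(k₂/k₁) = -120400/8.314 × 1.268657e-03 = -18.37218
Step 5: k₂ = k₁ × exp(-18.37218) = 2.453e+00 × 1.04970e-08 = 2.575e-08 s⁻¹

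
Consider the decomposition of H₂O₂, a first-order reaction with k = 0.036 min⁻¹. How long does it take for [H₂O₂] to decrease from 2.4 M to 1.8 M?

7.991 min

Step 1: For first-order: t = ln([H₂O₂]₀/[H₂O₂])/k
Step 2: t = ln(2.4/1.8)/0.036
Step 3: t = ln(1.333)/0.036
Step 4: t = 0.2877/0.036 = 7.991 min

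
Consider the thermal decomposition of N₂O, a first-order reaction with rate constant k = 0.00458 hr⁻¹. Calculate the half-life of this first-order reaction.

151.3 hr

Step 1: For a first-order reaction, t₁/₂ = ln(2)/k
Step 2: t₁/₂ = ln(2)/0.00458
Step 3: t₁/₂ = 0.6931/0.00458 = 151.3 hr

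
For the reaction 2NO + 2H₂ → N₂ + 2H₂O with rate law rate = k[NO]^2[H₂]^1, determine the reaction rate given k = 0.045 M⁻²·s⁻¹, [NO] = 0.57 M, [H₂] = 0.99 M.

0.01447 M/s

Step 1: The rate law is rate = k[NO]^2[H₂]^1
Step 2: Substitute: rate = 0.045 × (0.57)^2 × (0.99)^1
Step 3: rate = 0.045 × 0.3249 × 0.99 = 0.0144743 M/s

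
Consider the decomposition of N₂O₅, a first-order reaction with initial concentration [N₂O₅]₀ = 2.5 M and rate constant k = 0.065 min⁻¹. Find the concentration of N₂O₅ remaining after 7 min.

1.586 M

Step 1: For a first-order reaction: [N₂O₅] = [N₂O₅]₀ × e^(-kt)
Step 2: [N₂O₅] = 2.5 × e^(-0.065 × 7)
Step 3: [N₂O₅] = 2.5 × e^(-0.455)
Step 4: [N₂O₅] = 2.5 × 0.634448 = 1.586 M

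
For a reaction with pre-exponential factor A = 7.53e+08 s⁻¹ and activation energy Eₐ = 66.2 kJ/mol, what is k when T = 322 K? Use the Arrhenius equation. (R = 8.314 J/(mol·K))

1.37e-02 s⁻¹

Step 1: Use the Arrhenius equation: k = A × exp(-Eₐ/RT)
Step 2: Convert Eₐ to J/mol: 66.2 kJ/mol = 66200 J/mol
Step 3: Calculate the exponent: -Eₐ/(RT) = -66200/(8.314 × 322) = -24.72818
Step 4: k = 7.53e+08 × exp(-24.72818)
Step 5: k = 7.53e+08 × 1.82259e-11 = 1.3724e-02 s⁻¹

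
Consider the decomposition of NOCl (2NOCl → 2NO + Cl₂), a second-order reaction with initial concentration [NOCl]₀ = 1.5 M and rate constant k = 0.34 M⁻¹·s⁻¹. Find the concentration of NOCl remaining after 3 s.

0.5929 M

Step 1: For a second-order reaction: 1/[NOCl] = 1/[NOCl]₀ + kt
Step 2: 1/[NOCl] = 1/1.5 + 0.34 × 3
Step 3: 1/[NOCl] = 0.6667 + 1.02 = 1.687
Step 4: [NOCl] = 1/1.687 = 0.5929 M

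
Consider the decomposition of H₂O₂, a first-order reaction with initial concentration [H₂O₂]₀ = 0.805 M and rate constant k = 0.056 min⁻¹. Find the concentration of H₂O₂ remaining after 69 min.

0.01689 M

Step 1: For a first-order reaction: [H₂O₂] = [H₂O₂]₀ × e^(-kt)
Step 2: [H₂O₂] = 0.805 × e^(-0.056 × 69)
Step 3: [H₂O₂] = 0.805 × e^(-3.864)
Step 4: [H₂O₂] = 0.805 × 0.0209839 = 0.01689 M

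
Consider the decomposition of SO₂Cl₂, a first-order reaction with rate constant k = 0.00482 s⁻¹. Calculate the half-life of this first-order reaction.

143.8 s

Step 1: For a first-order reaction, t₁/₂ = ln(2)/k
Step 2: t₁/₂ = ln(2)/0.00482
Step 3: t₁/₂ = 0.6931/0.00482 = 143.8 s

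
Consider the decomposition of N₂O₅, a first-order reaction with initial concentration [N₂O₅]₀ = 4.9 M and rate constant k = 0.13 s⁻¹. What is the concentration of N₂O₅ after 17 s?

0.5375 M

Step 1: For a first-order reaction: [N₂O₅] = [N₂O₅]₀ × e^(-kt)
Step 2: [N₂O₅] = 4.9 × e^(-0.13 × 17)
Step 3: [N₂O₅] = 4.9 × e^(-2.21)
Step 4: [N₂O₅] = 4.9 × 0.109701 = 0.5375 M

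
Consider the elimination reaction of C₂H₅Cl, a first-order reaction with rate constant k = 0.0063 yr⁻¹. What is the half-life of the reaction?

110 yr

Step 1: For a first-order reaction, t₁/₂ = ln(2)/k
Step 2: t₁/₂ = ln(2)/0.0063
Step 3: t₁/₂ = 0.6931/0.0063 = 110 yr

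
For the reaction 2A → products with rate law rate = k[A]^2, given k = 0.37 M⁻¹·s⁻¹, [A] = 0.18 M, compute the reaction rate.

0.01199 M/s

Step 1: Identify the rate law: rate = k[A]^2
Step 2: Substitute values: rate = 0.37 × (0.18)^2
Step 3: Calculate: rate = 0.37 × 0.0324 = 0.011988 M/s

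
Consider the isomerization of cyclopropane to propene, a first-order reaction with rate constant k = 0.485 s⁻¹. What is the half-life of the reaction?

1.429 s

Step 1: For a first-order reaction, t₁/₂ = ln(2)/k
Step 2: t₁/₂ = ln(2)/0.485
Step 3: t₁/₂ = 0.6931/0.485 = 1.429 s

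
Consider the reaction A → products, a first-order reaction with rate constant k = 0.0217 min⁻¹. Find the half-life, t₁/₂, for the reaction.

31.94 min

Step 1: For a first-order reaction, t₁/₂ = ln(2)/k
Step 2: t₁/₂ = ln(2)/0.0217
Step 3: t₁/₂ = 0.6931/0.0217 = 31.94 min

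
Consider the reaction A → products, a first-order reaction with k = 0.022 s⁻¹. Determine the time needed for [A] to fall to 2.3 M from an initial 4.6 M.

31.51 s

Step 1: For first-order: t = ln([A]₀/[A])/k
Step 2: t = ln(4.6/2.3)/0.022
Step 3: t = ln(2)/0.022
Step 4: t = 0.6931/0.022 = 31.51 s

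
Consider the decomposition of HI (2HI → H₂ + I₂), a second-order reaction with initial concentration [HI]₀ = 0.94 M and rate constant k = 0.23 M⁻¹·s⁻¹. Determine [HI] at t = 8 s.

0.3444 M

Step 1: For a second-order reaction: 1/[HI] = 1/[HI]₀ + kt
Step 2: 1/[HI] = 1/0.94 + 0.23 × 8
Step 3: 1/[HI] = 1.064 + 1.84 = 2.904
Step 4: [HI] = 1/2.904 = 0.3444 M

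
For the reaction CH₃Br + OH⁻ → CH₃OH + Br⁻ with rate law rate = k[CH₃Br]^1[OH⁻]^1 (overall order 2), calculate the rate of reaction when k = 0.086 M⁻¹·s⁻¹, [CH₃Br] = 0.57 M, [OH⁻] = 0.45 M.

0.02206 M/s

Step 1: The rate law is rate = k[CH₃Br]^1[OH⁻]^1, overall order = 1+1 = 2
Step 2: Substitute values: rate = 0.086 × (0.57)^1 × (0.45)^1
Step 3: rate = 0.086 × 0.57 × 0.45 = 0.022059 M/s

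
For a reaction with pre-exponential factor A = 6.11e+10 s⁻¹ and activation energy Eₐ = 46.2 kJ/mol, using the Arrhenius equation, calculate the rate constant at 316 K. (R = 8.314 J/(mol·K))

1.41e+03 s⁻¹

Step 1: Use the Arrhenius equation: k = A × exp(-Eₐ/RT)
Step 2: Convert Eₐ to J/mol: 46.2 kJ/mol = 46200 J/mol
Step 3: Calculate the exponent: -Eₐ/(RT) = -46200/(8.314 × 316) = -17.58510
Step 4: k = 6.11e+10 × exp(-17.58510)
Step 5: k = 6.11e+10 × 2.30615e-08 = 1.4091e+03 s⁻¹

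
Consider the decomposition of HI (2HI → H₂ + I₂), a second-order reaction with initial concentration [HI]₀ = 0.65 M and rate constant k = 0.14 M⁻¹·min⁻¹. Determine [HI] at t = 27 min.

0.188 M

Step 1: For a second-order reaction: 1/[HI] = 1/[HI]₀ + kt
Step 2: 1/[HI] = 1/0.65 + 0.14 × 27
Step 3: 1/[HI] = 1.538 + 3.78 = 5.318
Step 4: [HI] = 1/5.318 = 0.188 M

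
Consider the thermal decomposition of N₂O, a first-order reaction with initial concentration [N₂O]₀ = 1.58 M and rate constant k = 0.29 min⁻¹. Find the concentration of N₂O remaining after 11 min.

0.06505 M

Step 1: For a first-order reaction: [N₂O] = [N₂O]₀ × e^(-kt)
Step 2: [N₂O] = 1.58 × e^(-0.29 × 11)
Step 3: [N₂O] = 1.58 × e^(-3.19)
Step 4: [N₂O] = 1.58 × 0.0411719 = 0.06505 M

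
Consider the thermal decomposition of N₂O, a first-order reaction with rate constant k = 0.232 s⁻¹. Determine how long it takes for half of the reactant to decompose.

2.988 s

Step 1: For a first-order reaction, t₁/₂ = ln(2)/k
Step 2: t₁/₂ = ln(2)/0.232
Step 3: t₁/₂ = 0.6931/0.232 = 2.988 s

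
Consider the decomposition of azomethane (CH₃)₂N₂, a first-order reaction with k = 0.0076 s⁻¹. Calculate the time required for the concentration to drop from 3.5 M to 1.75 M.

91.2 s

Step 1: For first-order: t = ln([azomethane]₀/[azomethane])/k
Step 2: t = ln(3.5/1.75)/0.0076
Step 3: t = ln(2)/0.0076
Step 4: t = 0.6931/0.0076 = 91.2 s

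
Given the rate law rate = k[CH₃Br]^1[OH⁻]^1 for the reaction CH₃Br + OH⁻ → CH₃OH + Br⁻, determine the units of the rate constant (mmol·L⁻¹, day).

(mmol·L⁻¹)⁻¹·day⁻¹

Step 1: Overall order = 1 + 1 = 2.
Step 2: rate has units mmol·L⁻¹·day⁻¹; [CH₃Br]^1[OH⁻]^1 has units (mmol·L⁻¹)^2.
Step 3: k = rate/([CH₃Br]^1[OH⁻]^1), so units of k = (mmol·L⁻¹)^(1-2)·day⁻¹ = (mmol·L⁻¹)⁻¹·day⁻¹.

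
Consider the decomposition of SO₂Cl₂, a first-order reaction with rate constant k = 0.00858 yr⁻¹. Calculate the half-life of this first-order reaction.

80.79 yr

Step 1: For a first-order reaction, t₁/₂ = ln(2)/k
Step 2: t₁/₂ = ln(2)/0.00858
Step 3: t₁/₂ = 0.6931/0.00858 = 80.79 yr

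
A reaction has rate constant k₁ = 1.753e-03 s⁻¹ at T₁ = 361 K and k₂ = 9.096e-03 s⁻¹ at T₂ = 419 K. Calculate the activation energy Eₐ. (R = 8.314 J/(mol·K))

35.7 kJ/mol

Step 1: Use the two-temperature Arrhenius form: ln(k₂/k₁) = -Eₐ/R × (1/T₂ - 1/T₁)
Step 2: ln(k₂/k₁) = ln(9.096e-03/1.753e-03) = ln(5.18882) = 1.64651
Step 3: 1/T₂ - 1/T₁ = 1/419 - 1/361 = -3.834483e-04 K⁻¹
Step 4: Eₐ = -R × ln(k₂/k₁) / (1/T₂ - 1/T₁) = -8.314 × 1.64651 / -3.834483e-04
Step 5: Eₐ = 3.5700e+04 J/mol = 35.7 kJ/mol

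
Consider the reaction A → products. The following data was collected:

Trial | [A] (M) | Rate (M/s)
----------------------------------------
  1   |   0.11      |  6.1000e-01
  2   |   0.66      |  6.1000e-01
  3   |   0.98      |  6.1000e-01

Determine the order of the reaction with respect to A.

zeroth order (0)

Step 1: Compare trials - when concentration changes, rate stays constant.
Step 2: rate₂/rate₁ = 6.1000e-01/6.1000e-01 = 1
Step 3: [A]₂/[A]₁ = 0.66/0.11 = 6
Step 4: Since rate ratio ≈ (conc ratio)^0, the reaction is zeroth order.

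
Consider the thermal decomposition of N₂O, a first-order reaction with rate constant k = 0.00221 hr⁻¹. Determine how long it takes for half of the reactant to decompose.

313.6 hr

Step 1: For a first-order reaction, t₁/₂ = ln(2)/k
Step 2: t₁/₂ = ln(2)/0.00221
Step 3: t₁/₂ = 0.6931/0.00221 = 313.6 hr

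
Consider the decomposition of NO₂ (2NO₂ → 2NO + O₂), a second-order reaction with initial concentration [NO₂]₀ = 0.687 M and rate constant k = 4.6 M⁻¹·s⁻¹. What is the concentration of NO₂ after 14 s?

0.01518 M

Step 1: For a second-order reaction: 1/[NO₂] = 1/[NO₂]₀ + kt
Step 2: 1/[NO₂] = 1/0.687 + 4.6 × 14
Step 3: 1/[NO₂] = 1.456 + 64.4 = 65.86
Step 4: [NO₂] = 1/65.86 = 0.01518 M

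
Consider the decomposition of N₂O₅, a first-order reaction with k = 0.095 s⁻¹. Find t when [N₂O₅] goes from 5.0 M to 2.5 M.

7.296 s

Step 1: For first-order: t = ln([N₂O₅]₀/[N₂O₅])/k
Step 2: t = ln(5.0/2.5)/0.095
Step 3: t = ln(2)/0.095
Step 4: t = 0.6931/0.095 = 7.296 s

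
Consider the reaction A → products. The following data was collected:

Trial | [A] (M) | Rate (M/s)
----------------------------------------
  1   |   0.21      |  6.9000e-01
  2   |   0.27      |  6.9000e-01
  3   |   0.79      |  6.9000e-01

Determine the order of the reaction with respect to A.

zeroth order (0)

Step 1: Compare trials - when concentration changes, rate stays constant.
Step 2: rate₂/rate₁ = 6.9000e-01/6.9000e-01 = 1
Step 3: [A]₂/[A]₁ = 0.27/0.21 = 1.286
Step 4: Since rate ratio ≈ (conc ratio)^0, the reaction is zeroth order.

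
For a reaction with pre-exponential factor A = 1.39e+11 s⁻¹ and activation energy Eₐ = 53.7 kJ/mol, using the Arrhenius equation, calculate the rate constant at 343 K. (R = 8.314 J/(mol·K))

9.22e+02 s⁻¹

Step 1: Use the Arrhenius equation: k = A × exp(-Eₐ/RT)
Step 2: Convert Eₐ to J/mol: 53.7 kJ/mol = 53700 J/mol
Step 3: Calculate the exponent: -Eₐ/(RT) = -53700/(8.314 × 343) = -18.83086
Step 4: k = 1.39e+11 × exp(-18.83086)
Step 5: k = 1.39e+11 × 6.63531e-09 = 9.2231e+02 s⁻¹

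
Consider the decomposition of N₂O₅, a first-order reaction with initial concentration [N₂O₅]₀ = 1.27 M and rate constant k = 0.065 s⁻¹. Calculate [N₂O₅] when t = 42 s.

0.08283 M

Step 1: For a first-order reaction: [N₂O₅] = [N₂O₅]₀ × e^(-kt)
Step 2: [N₂O₅] = 1.27 × e^(-0.065 × 42)
Step 3: [N₂O₅] = 1.27 × e^(-2.73)
Step 4: [N₂O₅] = 1.27 × 0.0652193 = 0.08283 M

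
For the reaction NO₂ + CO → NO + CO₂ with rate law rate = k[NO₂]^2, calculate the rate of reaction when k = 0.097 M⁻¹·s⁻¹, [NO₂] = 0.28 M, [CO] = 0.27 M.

0.007605 M/s

Step 1: The rate law is rate = k[NO₂]^2
Step 2: Note that the rate does not depend on [CO] (zero order in CO).
Step 3: rate = 0.097 × (0.28)^2 = 0.0076048 M/s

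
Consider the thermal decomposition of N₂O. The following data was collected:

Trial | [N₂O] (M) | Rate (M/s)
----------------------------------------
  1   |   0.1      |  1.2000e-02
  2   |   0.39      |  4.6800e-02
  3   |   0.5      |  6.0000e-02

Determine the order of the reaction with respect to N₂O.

first order (1)

Step 1: Compare trials to find order n where rate₂/rate₁ = ([N₂O]₂/[N₂O]₁)^n
Step 2: rate₂/rate₁ = 4.6800e-02/1.2000e-02 = 3.9
Step 3: [N₂O]₂/[N₂O]₁ = 0.39/0.1 = 3.9
Step 4: n = ln(3.9)/ln(3.9) = 1.00 ≈ 1
Step 5: The reaction is first order in N₂O.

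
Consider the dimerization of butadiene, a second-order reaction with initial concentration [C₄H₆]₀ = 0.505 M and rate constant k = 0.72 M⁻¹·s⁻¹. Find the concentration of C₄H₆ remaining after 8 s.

0.1292 M

Step 1: For a second-order reaction: 1/[C₄H₆] = 1/[C₄H₆]₀ + kt
Step 2: 1/[C₄H₆] = 1/0.505 + 0.72 × 8
Step 3: 1/[C₄H₆] = 1.98 + 5.76 = 7.74
Step 4: [C₄H₆] = 1/7.74 = 0.1292 M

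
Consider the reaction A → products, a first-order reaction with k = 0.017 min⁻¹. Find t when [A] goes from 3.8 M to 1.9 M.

40.77 min

Step 1: For first-order: t = ln([A]₀/[A])/k
Step 2: t = ln(3.8/1.9)/0.017
Step 3: t = ln(2)/0.017
Step 4: t = 0.6931/0.017 = 40.77 min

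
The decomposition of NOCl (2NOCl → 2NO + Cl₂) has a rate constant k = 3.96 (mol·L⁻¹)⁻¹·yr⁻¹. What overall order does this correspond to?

second order (2)

Step 1: The units of k for an nth-order reaction are (concentration)^(1-n)·(time)⁻¹.
Step 2: Here k has units (mol·L⁻¹)⁻¹·yr⁻¹, so the concentration exponent is -1.
Step 3: 1 - n = -1 ⇒ n = 2. The reaction is second order.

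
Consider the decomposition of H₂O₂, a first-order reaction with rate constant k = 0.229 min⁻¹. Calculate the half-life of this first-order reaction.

3.027 min

Step 1: For a first-order reaction, t₁/₂ = ln(2)/k
Step 2: t₁/₂ = ln(2)/0.229
Step 3: t₁/₂ = 0.6931/0.229 = 3.027 min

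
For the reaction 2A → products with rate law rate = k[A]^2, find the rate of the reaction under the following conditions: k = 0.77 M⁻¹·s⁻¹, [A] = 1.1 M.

0.9317 M/s

Step 1: Identify the rate law: rate = k[A]^2
Step 2: Substitute values: rate = 0.77 × (1.1)^2
Step 3: Calculate: rate = 0.77 × 1.21 = 0.9317 M/s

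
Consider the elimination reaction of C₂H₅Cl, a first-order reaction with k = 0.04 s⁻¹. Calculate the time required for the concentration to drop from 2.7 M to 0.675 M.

34.66 s

Step 1: For first-order: t = ln([C₂H₅Cl]₀/[C₂H₅Cl])/k
Step 2: t = ln(2.7/0.675)/0.04
Step 3: t = ln(4)/0.04
Step 4: t = 1.386/0.04 = 34.66 s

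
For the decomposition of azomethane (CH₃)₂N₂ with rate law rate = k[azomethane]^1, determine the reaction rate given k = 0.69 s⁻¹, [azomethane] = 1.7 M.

1.173 M/s

Step 1: Identify the rate law: rate = k[azomethane]^1
Step 2: Substitute values: rate = 0.69 × (1.7)^1
Step 3: Calculate: rate = 0.69 × 1.7 = 1.173 M/s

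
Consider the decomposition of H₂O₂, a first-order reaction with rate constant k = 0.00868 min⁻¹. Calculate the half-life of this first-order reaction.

79.86 min

Step 1: For a first-order reaction, t₁/₂ = ln(2)/k
Step 2: t₁/₂ = ln(2)/0.00868
Step 3: t₁/₂ = 0.6931/0.00868 = 79.86 min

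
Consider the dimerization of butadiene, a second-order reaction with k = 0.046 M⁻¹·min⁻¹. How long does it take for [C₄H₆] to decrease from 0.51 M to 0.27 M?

37.89 min

Step 1: For second-order: t = (1/[C₄H₆] - 1/[C₄H₆]₀)/k
Step 2: t = (1/0.27 - 1/0.51)/0.046
Step 3: t = (3.704 - 1.961)/0.046
Step 4: t = 1.743/0.046 = 37.89 min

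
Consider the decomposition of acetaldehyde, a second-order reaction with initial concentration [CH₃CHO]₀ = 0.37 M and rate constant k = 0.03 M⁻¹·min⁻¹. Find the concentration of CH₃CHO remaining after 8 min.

0.3398 M

Step 1: For a second-order reaction: 1/[CH₃CHO] = 1/[CH₃CHO]₀ + kt
Step 2: 1/[CH₃CHO] = 1/0.37 + 0.03 × 8
Step 3: 1/[CH₃CHO] = 2.703 + 0.24 = 2.943
Step 4: [CH₃CHO] = 1/2.943 = 0.3398 M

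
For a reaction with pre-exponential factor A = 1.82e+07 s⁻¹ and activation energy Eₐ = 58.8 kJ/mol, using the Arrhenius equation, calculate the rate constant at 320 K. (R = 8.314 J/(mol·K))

4.59e-03 s⁻¹

Step 1: Use the Arrhenius equation: k = A × exp(-Eₐ/RT)
Step 2: Convert Eₐ to J/mol: 58.8 kJ/mol = 58800 J/mol
Step 3: Calculate the exponent: -Eₐ/(RT) = -58800/(8.314 × 320) = -22.10127
Step 4: k = 1.82e+07 × exp(-22.10127)
Step 5: k = 1.82e+07 × 2.52081e-10 = 4.5879e-03 s⁻¹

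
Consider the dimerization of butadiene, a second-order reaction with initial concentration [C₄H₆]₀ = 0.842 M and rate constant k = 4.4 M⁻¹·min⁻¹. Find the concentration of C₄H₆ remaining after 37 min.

0.006098 M

Step 1: For a second-order reaction: 1/[C₄H₆] = 1/[C₄H₆]₀ + kt
Step 2: 1/[C₄H₆] = 1/0.842 + 4.4 × 37
Step 3: 1/[C₄H₆] = 1.188 + 162.8 = 164
Step 4: [C₄H₆] = 1/164 = 0.006098 M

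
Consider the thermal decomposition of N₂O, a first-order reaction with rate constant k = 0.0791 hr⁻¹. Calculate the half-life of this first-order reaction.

8.763 hr

Step 1: For a first-order reaction, t₁/₂ = ln(2)/k
Step 2: t₁/₂ = ln(2)/0.0791
Step 3: t₁/₂ = 0.6931/0.0791 = 8.763 hr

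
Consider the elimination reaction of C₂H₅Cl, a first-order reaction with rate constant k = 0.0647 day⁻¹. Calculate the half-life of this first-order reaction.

10.71 day

Step 1: For a first-order reaction, t₁/₂ = ln(2)/k
Step 2: t₁/₂ = ln(2)/0.0647
Step 3: t₁/₂ = 0.6931/0.0647 = 10.71 day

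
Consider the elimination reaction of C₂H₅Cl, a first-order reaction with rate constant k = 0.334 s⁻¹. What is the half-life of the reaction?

2.075 s

Step 1: For a first-order reaction, t₁/₂ = ln(2)/k
Step 2: t₁/₂ = ln(2)/0.334
Step 3: t₁/₂ = 0.6931/0.334 = 2.075 s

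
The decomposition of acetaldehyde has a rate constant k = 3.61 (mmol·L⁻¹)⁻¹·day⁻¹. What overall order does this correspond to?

second order (2)

Step 1: The units of k for an nth-order reaction are (concentration)^(1-n)·(time)⁻¹.
Step 2: Here k has units (mmol·L⁻¹)⁻¹·day⁻¹, so the concentration exponent is -1.
Step 3: 1 - n = -1 ⇒ n = 2. The reaction is second order.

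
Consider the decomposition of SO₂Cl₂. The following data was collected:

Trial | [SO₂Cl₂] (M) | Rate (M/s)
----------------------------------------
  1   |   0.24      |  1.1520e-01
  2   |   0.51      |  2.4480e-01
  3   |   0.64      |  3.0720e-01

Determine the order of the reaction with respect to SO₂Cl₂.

first order (1)

Step 1: Compare trials to find order n where rate₂/rate₁ = ([SO₂Cl₂]₂/[SO₂Cl₂]₁)^n
Step 2: rate₂/rate₁ = 2.4480e-01/1.1520e-01 = 2.125
Step 3: [SO₂Cl₂]₂/[SO₂Cl₂]₁ = 0.51/0.24 = 2.125
Step 4: n = ln(2.125)/ln(2.125) = 1.00 ≈ 1
Step 5: The reaction is first order in SO₂Cl₂.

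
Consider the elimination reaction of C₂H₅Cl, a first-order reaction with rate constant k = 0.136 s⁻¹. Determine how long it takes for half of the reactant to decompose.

5.097 s

Step 1: For a first-order reaction, t₁/₂ = ln(2)/k
Step 2: t₁/₂ = ln(2)/0.136
Step 3: t₁/₂ = 0.6931/0.136 = 5.097 s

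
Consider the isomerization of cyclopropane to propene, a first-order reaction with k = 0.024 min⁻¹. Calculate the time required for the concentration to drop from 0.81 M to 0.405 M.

28.88 min

Step 1: For first-order: t = ln([cyclopropane]₀/[cyclopropane])/k
Step 2: t = ln(0.81/0.405)/0.024
Step 3: t = ln(2)/0.024
Step 4: t = 0.6931/0.024 = 28.88 min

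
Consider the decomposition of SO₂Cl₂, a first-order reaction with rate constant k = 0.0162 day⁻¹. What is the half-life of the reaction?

42.79 day

Step 1: For a first-order reaction, t₁/₂ = ln(2)/k
Step 2: t₁/₂ = ln(2)/0.0162
Step 3: t₁/₂ = 0.6931/0.0162 = 42.79 day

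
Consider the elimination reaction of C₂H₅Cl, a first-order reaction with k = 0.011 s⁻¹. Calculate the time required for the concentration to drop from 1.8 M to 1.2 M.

36.86 s

Step 1: For first-order: t = ln([C₂H₅Cl]₀/[C₂H₅Cl])/k
Step 2: t = ln(1.8/1.2)/0.011
Step 3: t = ln(1.5)/0.011
Step 4: t = 0.4055/0.011 = 36.86 s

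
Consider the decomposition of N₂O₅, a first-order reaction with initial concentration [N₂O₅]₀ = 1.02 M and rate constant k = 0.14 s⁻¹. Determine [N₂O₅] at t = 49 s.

0.00107 M

Step 1: For a first-order reaction: [N₂O₅] = [N₂O₅]₀ × e^(-kt)
Step 2: [N₂O₅] = 1.02 × e^(-0.14 × 49)
Step 3: [N₂O₅] = 1.02 × e^(-6.86)
Step 4: [N₂O₅] = 1.02 × 0.00104891 = 0.00107 M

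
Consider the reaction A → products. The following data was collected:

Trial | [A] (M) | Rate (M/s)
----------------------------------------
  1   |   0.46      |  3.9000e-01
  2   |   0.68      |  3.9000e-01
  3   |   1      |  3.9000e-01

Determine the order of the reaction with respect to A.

zeroth order (0)

Step 1: Compare trials - when concentration changes, rate stays constant.
Step 2: rate₂/rate₁ = 3.9000e-01/3.9000e-01 = 1
Step 3: [A]₂/[A]₁ = 0.68/0.46 = 1.478
Step 4: Since rate ratio ≈ (conc ratio)^0, the reaction is zeroth order.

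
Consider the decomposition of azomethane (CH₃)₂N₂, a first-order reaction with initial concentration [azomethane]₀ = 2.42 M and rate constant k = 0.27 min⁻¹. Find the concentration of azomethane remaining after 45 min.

1.28e-05 M

Step 1: For a first-order reaction: [azomethane] = [azomethane]₀ × e^(-kt)
Step 2: [azomethane] = 2.42 × e^(-0.27 × 45)
Step 3: [azomethane] = 2.42 × e^(-12.15)
Step 4: [azomethane] = 2.42 × 5.28837e-06 = 1.28e-05 M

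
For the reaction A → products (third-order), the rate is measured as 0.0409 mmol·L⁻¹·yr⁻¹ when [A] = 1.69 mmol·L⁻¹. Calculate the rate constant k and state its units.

0.008474 (mmol·L⁻¹)⁻²·yr⁻¹

Step 1: rate = k[A]^3, so k = rate / [A]^3.
Step 2: k = 0.0409 / (1.69)^3 = 0.0409 / 4.827.
Step 3: k = 0.008474 (mmol·L⁻¹)⁻²·yr⁻¹.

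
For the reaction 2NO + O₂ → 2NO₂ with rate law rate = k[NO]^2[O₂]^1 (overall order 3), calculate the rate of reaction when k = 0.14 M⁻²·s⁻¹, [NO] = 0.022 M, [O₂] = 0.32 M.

2.168e-05 M/s

Step 1: The rate law is rate = k[NO]^2[O₂]^1, overall order = 2+1 = 3
Step 2: Substitute values: rate = 0.14 × (0.022)^2 × (0.32)^1
Step 3: rate = 0.14 × 0.000484 × 0.32 = 2.16832e-05 M/s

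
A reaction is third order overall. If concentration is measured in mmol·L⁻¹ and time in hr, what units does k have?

(mmol·L⁻¹)⁻²·hr⁻¹

Step 1: For overall order n, rate = k × (concentration)^n.
Step 2: Rate has units mmol·L⁻¹·hr⁻¹; concentration term has units (mmol·L⁻¹)^3.
Step 3: k = rate / (concentration)^n, so units of k = (mmol·L⁻¹)^(1-3)·hr⁻¹ = (mmol·L⁻¹)⁻²·hr⁻¹.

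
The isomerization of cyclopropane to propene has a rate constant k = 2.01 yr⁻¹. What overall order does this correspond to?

first order (1)

Step 1: The units of k for an nth-order reaction are (concentration)^(1-n)·(time)⁻¹.
Step 2: Here k has units yr⁻¹, so the concentration exponent is 0.
Step 3: 1 - n = 0 ⇒ n = 1. The reaction is first order.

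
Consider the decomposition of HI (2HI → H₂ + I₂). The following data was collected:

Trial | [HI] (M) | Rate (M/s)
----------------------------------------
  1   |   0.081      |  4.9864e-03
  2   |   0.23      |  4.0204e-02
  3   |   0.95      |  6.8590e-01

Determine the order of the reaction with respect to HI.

second order (2)

Step 1: Compare trials to find order n where rate₂/rate₁ = ([HI]₂/[HI]₁)^n
Step 2: rate₂/rate₁ = 4.0204e-02/4.9864e-03 = 8.063
Step 3: [HI]₂/[HI]₁ = 0.23/0.081 = 2.84
Step 4: n = ln(8.063)/ln(2.84) = 2.00 ≈ 2
Step 5: The reaction is second order in HI.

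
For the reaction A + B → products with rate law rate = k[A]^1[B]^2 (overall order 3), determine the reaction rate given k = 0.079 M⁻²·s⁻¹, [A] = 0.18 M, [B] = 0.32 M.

0.001456 M/s

Step 1: The rate law is rate = k[A]^1[B]^2, overall order = 1+2 = 3
Step 2: Substitute values: rate = 0.079 × (0.18)^1 × (0.32)^2
Step 3: rate = 0.079 × 0.18 × 0.1024 = 0.00145613 M/s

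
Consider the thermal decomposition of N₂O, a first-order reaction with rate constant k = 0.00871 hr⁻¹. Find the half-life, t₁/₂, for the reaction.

79.58 hr

Step 1: For a first-order reaction, t₁/₂ = ln(2)/k
Step 2: t₁/₂ = ln(2)/0.00871
Step 3: t₁/₂ = 0.6931/0.00871 = 79.58 hr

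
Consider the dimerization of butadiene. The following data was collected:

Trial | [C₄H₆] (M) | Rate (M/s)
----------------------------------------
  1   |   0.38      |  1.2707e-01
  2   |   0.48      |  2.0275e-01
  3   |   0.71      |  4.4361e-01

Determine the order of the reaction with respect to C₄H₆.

second order (2)

Step 1: Compare trials to find order n where rate₂/rate₁ = ([C₄H₆]₂/[C₄H₆]₁)^n
Step 2: rate₂/rate₁ = 2.0275e-01/1.2707e-01 = 1.596
Step 3: [C₄H₆]₂/[C₄H₆]₁ = 0.48/0.38 = 1.263
Step 4: n = ln(1.596)/ln(1.263) = 2.00 ≈ 2
Step 5: The reaction is second order in C₄H₆.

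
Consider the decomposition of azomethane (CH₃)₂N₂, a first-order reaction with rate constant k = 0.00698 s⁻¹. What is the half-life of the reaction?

99.3 s

Step 1: For a first-order reaction, t₁/₂ = ln(2)/k
Step 2: t₁/₂ = ln(2)/0.00698
Step 3: t₁/₂ = 0.6931/0.00698 = 99.3 s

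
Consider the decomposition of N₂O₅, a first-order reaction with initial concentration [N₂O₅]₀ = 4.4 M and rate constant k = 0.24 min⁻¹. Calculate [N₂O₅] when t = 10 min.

0.3992 M

Step 1: For a first-order reaction: [N₂O₅] = [N₂O₅]₀ × e^(-kt)
Step 2: [N₂O₅] = 4.4 × e^(-0.24 × 10)
Step 3: [N₂O₅] = 4.4 × e^(-2.4)
Step 4: [N₂O₅] = 4.4 × 0.090718 = 0.3992 M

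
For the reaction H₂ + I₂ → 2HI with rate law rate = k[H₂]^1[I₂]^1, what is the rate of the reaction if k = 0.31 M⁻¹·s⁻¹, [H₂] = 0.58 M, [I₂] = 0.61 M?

0.1097 M/s

Step 1: The rate law is rate = k[H₂]^1[I₂]^1
Step 2: Substitute: rate = 0.31 × (0.58)^1 × (0.61)^1
Step 3: rate = 0.31 × 0.58 × 0.61 = 0.109678 M/s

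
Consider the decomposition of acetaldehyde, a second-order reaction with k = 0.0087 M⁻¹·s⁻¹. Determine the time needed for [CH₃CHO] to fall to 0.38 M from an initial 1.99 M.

244.7 s

Step 1: For second-order: t = (1/[CH₃CHO] - 1/[CH₃CHO]₀)/k
Step 2: t = (1/0.38 - 1/1.99)/0.0087
Step 3: t = (2.632 - 0.5025)/0.0087
Step 4: t = 2.129/0.0087 = 244.7 s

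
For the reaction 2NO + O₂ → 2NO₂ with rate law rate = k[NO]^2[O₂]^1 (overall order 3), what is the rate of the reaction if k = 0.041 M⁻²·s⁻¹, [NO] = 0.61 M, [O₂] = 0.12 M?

0.001831 M/s

Step 1: The rate law is rate = k[NO]^2[O₂]^1, overall order = 2+1 = 3
Step 2: Substitute values: rate = 0.041 × (0.61)^2 × (0.12)^1
Step 3: rate = 0.041 × 0.3721 × 0.12 = 0.00183073 M/s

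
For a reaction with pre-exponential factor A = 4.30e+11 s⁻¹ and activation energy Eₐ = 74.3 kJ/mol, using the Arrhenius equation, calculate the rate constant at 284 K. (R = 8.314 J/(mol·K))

9.28e-03 s⁻¹

Step 1: Use the Arrhenius equation: k = A × exp(-Eₐ/RT)
Step 2: Convert Eₐ to J/mol: 74.3 kJ/mol = 74300 J/mol
Step 3: Calculate the exponent: -Eₐ/(RT) = -74300/(8.314 × 284) = -31.46737
Step 4: k = 4.30e+11 × exp(-31.46737)
Step 5: k = 4.30e+11 × 2.15722e-14 = 9.2760e-03 s⁻¹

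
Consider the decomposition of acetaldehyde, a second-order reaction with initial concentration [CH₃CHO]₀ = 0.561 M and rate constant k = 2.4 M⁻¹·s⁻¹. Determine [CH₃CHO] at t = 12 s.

0.0327 M

Step 1: For a second-order reaction: 1/[CH₃CHO] = 1/[CH₃CHO]₀ + kt
Step 2: 1/[CH₃CHO] = 1/0.561 + 2.4 × 12
Step 3: 1/[CH₃CHO] = 1.783 + 28.8 = 30.58
Step 4: [CH₃CHO] = 1/30.58 = 0.0327 M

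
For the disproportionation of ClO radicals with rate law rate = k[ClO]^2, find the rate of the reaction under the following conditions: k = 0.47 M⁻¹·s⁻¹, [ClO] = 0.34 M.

0.05433 M/s

Step 1: Identify the rate law: rate = k[ClO]^2
Step 2: Substitute values: rate = 0.47 × (0.34)^2
Step 3: Calculate: rate = 0.47 × 0.1156 = 0.054332 M/s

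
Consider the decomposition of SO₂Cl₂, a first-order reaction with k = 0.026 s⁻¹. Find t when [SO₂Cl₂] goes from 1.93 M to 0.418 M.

58.84 s

Step 1: For first-order: t = ln([SO₂Cl₂]₀/[SO₂Cl₂])/k
Step 2: t = ln(1.93/0.418)/0.026
Step 3: t = ln(4.617)/0.026
Step 4: t = 1.53/0.026 = 58.84 s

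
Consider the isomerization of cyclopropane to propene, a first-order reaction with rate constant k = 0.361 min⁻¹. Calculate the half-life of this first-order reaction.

1.92 min

Step 1: For a first-order reaction, t₁/₂ = ln(2)/k
Step 2: t₁/₂ = ln(2)/0.361
Step 3: t₁/₂ = 0.6931/0.361 = 1.92 min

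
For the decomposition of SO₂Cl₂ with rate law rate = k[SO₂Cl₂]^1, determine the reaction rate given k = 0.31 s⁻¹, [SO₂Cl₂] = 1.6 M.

0.496 M/s

Step 1: Identify the rate law: rate = k[SO₂Cl₂]^1
Step 2: Substitute values: rate = 0.31 × (1.6)^1
Step 3: Calculate: rate = 0.31 × 1.6 = 0.496 M/s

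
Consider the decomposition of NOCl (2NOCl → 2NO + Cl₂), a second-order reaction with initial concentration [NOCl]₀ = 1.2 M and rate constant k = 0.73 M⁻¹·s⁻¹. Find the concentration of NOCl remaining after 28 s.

0.04701 M

Step 1: For a second-order reaction: 1/[NOCl] = 1/[NOCl]₀ + kt
Step 2: 1/[NOCl] = 1/1.2 + 0.73 × 28
Step 3: 1/[NOCl] = 0.8333 + 20.44 = 21.27
Step 4: [NOCl] = 1/21.27 = 0.04701 M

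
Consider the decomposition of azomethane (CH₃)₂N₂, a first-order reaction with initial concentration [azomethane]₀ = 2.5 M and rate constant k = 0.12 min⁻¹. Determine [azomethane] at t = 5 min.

1.372 M

Step 1: For a first-order reaction: [azomethane] = [azomethane]₀ × e^(-kt)
Step 2: [azomethane] = 2.5 × e^(-0.12 × 5)
Step 3: [azomethane] = 2.5 × e^(-0.6)
Step 4: [azomethane] = 2.5 × 0.548812 = 1.372 M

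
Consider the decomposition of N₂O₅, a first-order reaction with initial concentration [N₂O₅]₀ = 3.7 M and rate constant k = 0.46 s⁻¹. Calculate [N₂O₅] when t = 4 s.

0.5876 M

Step 1: For a first-order reaction: [N₂O₅] = [N₂O₅]₀ × e^(-kt)
Step 2: [N₂O₅] = 3.7 × e^(-0.46 × 4)
Step 3: [N₂O₅] = 3.7 × e^(-1.84)
Step 4: [N₂O₅] = 3.7 × 0.158817 = 0.5876 M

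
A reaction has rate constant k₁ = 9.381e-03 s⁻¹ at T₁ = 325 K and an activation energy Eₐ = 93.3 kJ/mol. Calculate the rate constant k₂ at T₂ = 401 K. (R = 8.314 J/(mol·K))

6.522e+00 s⁻¹

Step 1: Use the two-temperature Arrhenius form: ln(k₂/k₁) = -Eₐ/R × (1/T₂ - 1/T₁)
Step 2: Convert Eₐ to J/mol: 93.3 kJ/mol = 93300 J/mol
Step 3: 1/T₂ - 1/T₁ = 1/401 - 1/325 = -5.831575e-04 K⁻¹
Step 4: ln(k₂/k₁) = -93300/8.314 × -5.831575e-04 = 6.54421
Step 5: k₂ = k₁ × exp(6.54421) = 9.381e-03 × 6.95207e+02 = 6.522e+00 s⁻¹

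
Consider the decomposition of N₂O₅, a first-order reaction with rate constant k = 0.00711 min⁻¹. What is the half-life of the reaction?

97.49 min

Step 1: For a first-order reaction, t₁/₂ = ln(2)/k
Step 2: t₁/₂ = ln(2)/0.00711
Step 3: t₁/₂ = 0.6931/0.00711 = 97.49 min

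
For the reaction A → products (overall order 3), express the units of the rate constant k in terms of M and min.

M⁻²·min⁻¹

Step 1: For overall order n, rate = k × (concentration)^n.
Step 2: Rate has units M·min⁻¹; concentration term has units M^3.
Step 3: k = rate / (concentration)^n, so units of k = M^(1-3)·min⁻¹ = M⁻²·min⁻¹.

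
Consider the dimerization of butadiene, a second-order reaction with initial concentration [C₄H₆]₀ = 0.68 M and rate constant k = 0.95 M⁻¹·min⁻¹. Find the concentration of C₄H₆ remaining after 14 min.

0.0677 M

Step 1: For a second-order reaction: 1/[C₄H₆] = 1/[C₄H₆]₀ + kt
Step 2: 1/[C₄H₆] = 1/0.68 + 0.95 × 14
Step 3: 1/[C₄H₆] = 1.471 + 13.3 = 14.77
Step 4: [C₄H₆] = 1/14.77 = 0.0677 M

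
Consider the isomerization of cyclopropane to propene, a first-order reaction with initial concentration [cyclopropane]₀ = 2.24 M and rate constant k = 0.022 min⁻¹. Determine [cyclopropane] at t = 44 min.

0.8508 M

Step 1: For a first-order reaction: [cyclopropane] = [cyclopropane]₀ × e^(-kt)
Step 2: [cyclopropane] = 2.24 × e^(-0.022 × 44)
Step 3: [cyclopropane] = 2.24 × e^(-0.968)
Step 4: [cyclopropane] = 2.24 × 0.379842 = 0.8508 M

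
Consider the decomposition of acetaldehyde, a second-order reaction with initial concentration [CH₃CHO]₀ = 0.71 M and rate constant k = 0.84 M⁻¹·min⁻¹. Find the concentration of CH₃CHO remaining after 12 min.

0.08704 M

Step 1: For a second-order reaction: 1/[CH₃CHO] = 1/[CH₃CHO]₀ + kt
Step 2: 1/[CH₃CHO] = 1/0.71 + 0.84 × 12
Step 3: 1/[CH₃CHO] = 1.408 + 10.08 = 11.49
Step 4: [CH₃CHO] = 1/11.49 = 0.08704 M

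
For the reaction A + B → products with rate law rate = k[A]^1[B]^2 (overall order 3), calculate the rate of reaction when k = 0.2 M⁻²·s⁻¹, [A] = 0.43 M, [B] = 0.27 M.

0.006269 M/s

Step 1: The rate law is rate = k[A]^1[B]^2, overall order = 1+2 = 3
Step 2: Substitute values: rate = 0.2 × (0.43)^1 × (0.27)^2
Step 3: rate = 0.2 × 0.43 × 0.0729 = 0.0062694 M/s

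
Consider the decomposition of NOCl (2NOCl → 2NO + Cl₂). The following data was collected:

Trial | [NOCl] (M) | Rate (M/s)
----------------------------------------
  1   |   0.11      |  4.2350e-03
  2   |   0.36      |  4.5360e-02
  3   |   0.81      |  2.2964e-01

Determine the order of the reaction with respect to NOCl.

second order (2)

Step 1: Compare trials to find order n where rate₂/rate₁ = ([NOCl]₂/[NOCl]₁)^n
Step 2: rate₂/rate₁ = 4.5360e-02/4.2350e-03 = 10.71
Step 3: [NOCl]₂/[NOCl]₁ = 0.36/0.11 = 3.273
Step 4: n = ln(10.71)/ln(3.273) = 2.00 ≈ 2
Step 5: The reaction is second order in NOCl.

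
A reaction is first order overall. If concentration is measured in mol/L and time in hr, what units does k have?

hr⁻¹

Step 1: For overall order n, rate = k × (concentration)^n.
Step 2: Rate has units mol/L·hr⁻¹; concentration term has units (mol/L)^1.
Step 3: k = rate / (concentration)^n, so units of k = (mol/L)^(1-1)·hr⁻¹ = hr⁻¹.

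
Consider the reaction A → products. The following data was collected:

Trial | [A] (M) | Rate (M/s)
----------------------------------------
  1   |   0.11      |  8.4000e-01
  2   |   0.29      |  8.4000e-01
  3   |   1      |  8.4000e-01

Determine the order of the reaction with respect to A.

zeroth order (0)

Step 1: Compare trials - when concentration changes, rate stays constant.
Step 2: rate₂/rate₁ = 8.4000e-01/8.4000e-01 = 1
Step 3: [A]₂/[A]₁ = 0.29/0.11 = 2.636
Step 4: Since rate ratio ≈ (conc ratio)^0, the reaction is zeroth order.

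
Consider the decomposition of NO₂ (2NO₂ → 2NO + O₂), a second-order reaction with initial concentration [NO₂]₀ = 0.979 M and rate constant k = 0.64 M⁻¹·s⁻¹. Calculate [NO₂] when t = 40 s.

0.03756 M

Step 1: For a second-order reaction: 1/[NO₂] = 1/[NO₂]₀ + kt
Step 2: 1/[NO₂] = 1/0.979 + 0.64 × 40
Step 3: 1/[NO₂] = 1.021 + 25.6 = 26.62
Step 4: [NO₂] = 1/26.62 = 0.03756 M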